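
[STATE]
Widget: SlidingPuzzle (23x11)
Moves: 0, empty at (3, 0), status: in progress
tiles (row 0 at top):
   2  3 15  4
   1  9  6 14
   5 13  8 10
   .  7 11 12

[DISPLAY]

┌────┬────┬────┬────┐  
│  2 │  3 │ 15 │  4 │  
├────┼────┼────┼────┤  
│  1 │  9 │  6 │ 14 │  
├────┼────┼────┼────┤  
│  5 │ 13 │  8 │ 10 │  
├────┼────┼────┼────┤  
│    │  7 │ 11 │ 12 │  
└────┴────┴────┴────┘  
Moves: 0               
                       


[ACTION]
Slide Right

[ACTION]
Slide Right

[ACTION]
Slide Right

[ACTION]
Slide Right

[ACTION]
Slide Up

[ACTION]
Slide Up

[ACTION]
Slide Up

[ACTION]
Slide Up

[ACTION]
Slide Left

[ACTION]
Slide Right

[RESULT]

┌────┬────┬────┬────┐  
│  2 │  3 │ 15 │  4 │  
├────┼────┼────┼────┤  
│  1 │  9 │  6 │ 14 │  
├────┼────┼────┼────┤  
│  5 │ 13 │  8 │ 10 │  
├────┼────┼────┼────┤  
│    │  7 │ 11 │ 12 │  
└────┴────┴────┴────┘  
Moves: 2               
                       


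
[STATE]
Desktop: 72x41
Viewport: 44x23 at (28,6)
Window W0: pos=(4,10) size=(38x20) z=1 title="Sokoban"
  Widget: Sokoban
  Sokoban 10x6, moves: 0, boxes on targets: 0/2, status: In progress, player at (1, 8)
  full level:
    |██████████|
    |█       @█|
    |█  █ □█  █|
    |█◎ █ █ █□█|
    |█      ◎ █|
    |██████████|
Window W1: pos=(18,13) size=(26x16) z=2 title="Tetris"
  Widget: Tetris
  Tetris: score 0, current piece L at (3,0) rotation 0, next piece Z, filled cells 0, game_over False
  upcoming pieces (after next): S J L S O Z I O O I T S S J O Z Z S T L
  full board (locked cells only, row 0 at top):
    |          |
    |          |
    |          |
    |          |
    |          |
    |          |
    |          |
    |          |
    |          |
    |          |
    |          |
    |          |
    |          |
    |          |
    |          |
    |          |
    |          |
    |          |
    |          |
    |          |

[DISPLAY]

                                            
                                            
                                            
                                            
━━━━━━━━━━━━━┓                              
             ┃                              
─────────────┨                              
━━━━━━━━━━━━━━━┓                            
               ┃                            
───────────────┨                            
 │Next:        ┃                            
 │▓▓           ┃                            
 │ ▓▓          ┃                            
 │             ┃                            
 │             ┃                            
 │             ┃                            
 │Score:       ┃                            
 │0            ┃                            
 │             ┃                            
 │             ┃                            
 │             ┃                            
 │             ┃                            
━━━━━━━━━━━━━━━┛                            


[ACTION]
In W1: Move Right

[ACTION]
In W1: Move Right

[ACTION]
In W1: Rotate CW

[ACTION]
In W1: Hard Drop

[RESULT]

                                            
                                            
                                            
                                            
━━━━━━━━━━━━━┓                              
             ┃                              
─────────────┨                              
━━━━━━━━━━━━━━━┓                            
               ┃                            
───────────────┨                            
 │Next:        ┃                            
 │ ░░          ┃                            
 │░░           ┃                            
 │             ┃                            
 │             ┃                            
 │             ┃                            
 │Score:       ┃                            
 │0            ┃                            
 │             ┃                            
 │             ┃                            
 │             ┃                            
 │             ┃                            
━━━━━━━━━━━━━━━┛                            


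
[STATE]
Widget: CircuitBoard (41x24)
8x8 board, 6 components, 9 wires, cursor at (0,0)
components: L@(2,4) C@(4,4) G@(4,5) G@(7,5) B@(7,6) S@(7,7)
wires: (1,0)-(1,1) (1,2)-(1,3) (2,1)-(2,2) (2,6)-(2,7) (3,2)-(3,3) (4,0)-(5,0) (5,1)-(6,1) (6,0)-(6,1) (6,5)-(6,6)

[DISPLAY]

   0 1 2 3 4 5 6 7                       
0  [.]                                   
                                         
1   · ─ ·   · ─ ·                        
                                         
2       · ─ ·       L       · ─ ·        
                                         
3           · ─ ·                        
                                         
4   ·               C   G                
    │                                    
5   ·   ·                                
        │                                
6   · ─ ·               · ─ ·            
                                         
7                       G   B   S        
Cursor: (0,0)                            
                                         
                                         
                                         
                                         
                                         
                                         
                                         


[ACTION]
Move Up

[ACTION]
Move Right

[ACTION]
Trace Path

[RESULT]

   0 1 2 3 4 5 6 7                       
0      [.]                               
                                         
1   · ─ ·   · ─ ·                        
                                         
2       · ─ ·       L       · ─ ·        
                                         
3           · ─ ·                        
                                         
4   ·               C   G                
    │                                    
5   ·   ·                                
        │                                
6   · ─ ·               · ─ ·            
                                         
7                       G   B   S        
Cursor: (0,1)  Trace: No connections     
                                         
                                         
                                         
                                         
                                         
                                         
                                         


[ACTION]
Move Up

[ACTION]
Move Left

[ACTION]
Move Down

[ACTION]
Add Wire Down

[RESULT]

   0 1 2 3 4 5 6 7                       
0                                        
                                         
1  [.]─ ·   · ─ ·                        
    │                                    
2   ·   · ─ ·       L       · ─ ·        
                                         
3           · ─ ·                        
                                         
4   ·               C   G                
    │                                    
5   ·   ·                                
        │                                
6   · ─ ·               · ─ ·            
                                         
7                       G   B   S        
Cursor: (1,0)  Trace: No connections     
                                         
                                         
                                         
                                         
                                         
                                         
                                         


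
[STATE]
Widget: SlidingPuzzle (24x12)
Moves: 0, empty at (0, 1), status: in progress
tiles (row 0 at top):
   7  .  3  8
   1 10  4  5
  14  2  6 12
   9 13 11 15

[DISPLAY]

┌────┬────┬────┬────┐   
│  7 │    │  3 │  8 │   
├────┼────┼────┼────┤   
│  1 │ 10 │  4 │  5 │   
├────┼────┼────┼────┤   
│ 14 │  2 │  6 │ 12 │   
├────┼────┼────┼────┤   
│  9 │ 13 │ 11 │ 15 │   
└────┴────┴────┴────┘   
Moves: 0                
                        
                        


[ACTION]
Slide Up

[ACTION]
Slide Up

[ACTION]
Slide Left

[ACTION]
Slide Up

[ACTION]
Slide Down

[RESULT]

┌────┬────┬────┬────┐   
│  7 │ 10 │  3 │  8 │   
├────┼────┼────┼────┤   
│  1 │  2 │  4 │  5 │   
├────┼────┼────┼────┤   
│ 14 │  6 │    │ 12 │   
├────┼────┼────┼────┤   
│  9 │ 13 │ 11 │ 15 │   
└────┴────┴────┴────┘   
Moves: 5                
                        
                        


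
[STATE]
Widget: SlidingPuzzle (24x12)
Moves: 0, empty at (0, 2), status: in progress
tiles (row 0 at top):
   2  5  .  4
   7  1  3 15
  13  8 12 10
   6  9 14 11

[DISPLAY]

┌────┬────┬────┬────┐   
│  2 │  5 │    │  4 │   
├────┼────┼────┼────┤   
│  7 │  1 │  3 │ 15 │   
├────┼────┼────┼────┤   
│ 13 │  8 │ 12 │ 10 │   
├────┼────┼────┼────┤   
│  6 │  9 │ 14 │ 11 │   
└────┴────┴────┴────┘   
Moves: 0                
                        
                        


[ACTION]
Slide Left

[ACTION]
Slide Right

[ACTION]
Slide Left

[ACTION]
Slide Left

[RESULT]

┌────┬────┬────┬────┐   
│  2 │  5 │  4 │    │   
├────┼────┼────┼────┤   
│  7 │  1 │  3 │ 15 │   
├────┼────┼────┼────┤   
│ 13 │  8 │ 12 │ 10 │   
├────┼────┼────┼────┤   
│  6 │  9 │ 14 │ 11 │   
└────┴────┴────┴────┘   
Moves: 3                
                        
                        


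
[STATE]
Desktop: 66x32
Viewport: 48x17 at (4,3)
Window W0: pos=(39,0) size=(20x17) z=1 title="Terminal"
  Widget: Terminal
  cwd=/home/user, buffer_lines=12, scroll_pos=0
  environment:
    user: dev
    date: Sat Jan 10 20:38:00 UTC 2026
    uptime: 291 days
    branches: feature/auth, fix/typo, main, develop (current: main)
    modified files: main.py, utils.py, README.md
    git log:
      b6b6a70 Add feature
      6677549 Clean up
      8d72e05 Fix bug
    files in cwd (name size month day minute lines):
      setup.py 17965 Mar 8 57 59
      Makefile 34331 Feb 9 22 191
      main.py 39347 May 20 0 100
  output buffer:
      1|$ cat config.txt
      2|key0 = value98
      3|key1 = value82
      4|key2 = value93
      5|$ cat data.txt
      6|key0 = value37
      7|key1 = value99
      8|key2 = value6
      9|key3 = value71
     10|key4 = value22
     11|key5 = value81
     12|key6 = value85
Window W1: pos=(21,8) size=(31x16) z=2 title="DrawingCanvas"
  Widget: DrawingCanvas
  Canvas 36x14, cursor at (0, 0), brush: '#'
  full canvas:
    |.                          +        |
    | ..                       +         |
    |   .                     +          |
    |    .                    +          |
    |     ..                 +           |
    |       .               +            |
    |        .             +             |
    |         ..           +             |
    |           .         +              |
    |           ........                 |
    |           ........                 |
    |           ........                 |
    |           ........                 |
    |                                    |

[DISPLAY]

                                   ┃$ cat config
                                   ┃key0 = value
                                   ┃key1 = value
                                   ┃key2 = value
                                   ┃$ cat data.t
                 ┏━━━━━━━━━━━━━━━━━━━━━━━━━━━━━┓
                 ┃ DrawingCanvas               ┃
                 ┠─────────────────────────────┨
                 ┃.                          + ┃
                 ┃ ..                       +  ┃
                 ┃   .                     +   ┃
                 ┃    .                    +   ┃
                 ┃     ..                 +    ┃
                 ┃       .               +     ┃
                 ┃        .             +      ┃
                 ┃         ..           +      ┃
                 ┃           .         +       ┃


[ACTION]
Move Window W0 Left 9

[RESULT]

                          ┃$ cat config.txt  ┃  
                          ┃key0 = value98    ┃  
                          ┃key1 = value82    ┃  
                          ┃key2 = value93    ┃  
                          ┃$ cat data.txt    ┃  
                 ┏━━━━━━━━━━━━━━━━━━━━━━━━━━━━━┓
                 ┃ DrawingCanvas               ┃
                 ┠─────────────────────────────┨
                 ┃.                          + ┃
                 ┃ ..                       +  ┃
                 ┃   .                     +   ┃
                 ┃    .                    +   ┃
                 ┃     ..                 +    ┃
                 ┃       .               +     ┃
                 ┃        .             +      ┃
                 ┃         ..           +      ┃
                 ┃           .         +       ┃


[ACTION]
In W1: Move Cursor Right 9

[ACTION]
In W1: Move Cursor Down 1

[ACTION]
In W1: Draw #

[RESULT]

                          ┃$ cat config.txt  ┃  
                          ┃key0 = value98    ┃  
                          ┃key1 = value82    ┃  
                          ┃key2 = value93    ┃  
                          ┃$ cat data.txt    ┃  
                 ┏━━━━━━━━━━━━━━━━━━━━━━━━━━━━━┓
                 ┃ DrawingCanvas               ┃
                 ┠─────────────────────────────┨
                 ┃.                          + ┃
                 ┃ ..      #                +  ┃
                 ┃   .                     +   ┃
                 ┃    .                    +   ┃
                 ┃     ..                 +    ┃
                 ┃       .               +     ┃
                 ┃        .             +      ┃
                 ┃         ..           +      ┃
                 ┃           .         +       ┃


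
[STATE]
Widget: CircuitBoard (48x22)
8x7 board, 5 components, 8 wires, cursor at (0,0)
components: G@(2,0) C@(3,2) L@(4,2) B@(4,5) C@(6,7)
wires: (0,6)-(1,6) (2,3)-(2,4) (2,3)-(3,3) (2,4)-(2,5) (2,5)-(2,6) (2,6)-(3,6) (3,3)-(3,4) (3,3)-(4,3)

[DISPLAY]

   0 1 2 3 4 5 6 7                              
0  [.]                      ·                   
                            │                   
1                           ·                   
                                                
2   G           · ─ · ─ · ─ ·                   
                │           │                   
3           C   · ─ ·       ·                   
                │                               
4           L   ·       B                       
                                                
5                                               
                                                
6                               C               
Cursor: (0,0)                                   
                                                
                                                
                                                
                                                
                                                
                                                
                                                


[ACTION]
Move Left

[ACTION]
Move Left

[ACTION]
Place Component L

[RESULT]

   0 1 2 3 4 5 6 7                              
0  [L]                      ·                   
                            │                   
1                           ·                   
                                                
2   G           · ─ · ─ · ─ ·                   
                │           │                   
3           C   · ─ ·       ·                   
                │                               
4           L   ·       B                       
                                                
5                                               
                                                
6                               C               
Cursor: (0,0)                                   
                                                
                                                
                                                
                                                
                                                
                                                
                                                


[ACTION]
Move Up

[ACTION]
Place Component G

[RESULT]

   0 1 2 3 4 5 6 7                              
0  [G]                      ·                   
                            │                   
1                           ·                   
                                                
2   G           · ─ · ─ · ─ ·                   
                │           │                   
3           C   · ─ ·       ·                   
                │                               
4           L   ·       B                       
                                                
5                                               
                                                
6                               C               
Cursor: (0,0)                                   
                                                
                                                
                                                
                                                
                                                
                                                
                                                


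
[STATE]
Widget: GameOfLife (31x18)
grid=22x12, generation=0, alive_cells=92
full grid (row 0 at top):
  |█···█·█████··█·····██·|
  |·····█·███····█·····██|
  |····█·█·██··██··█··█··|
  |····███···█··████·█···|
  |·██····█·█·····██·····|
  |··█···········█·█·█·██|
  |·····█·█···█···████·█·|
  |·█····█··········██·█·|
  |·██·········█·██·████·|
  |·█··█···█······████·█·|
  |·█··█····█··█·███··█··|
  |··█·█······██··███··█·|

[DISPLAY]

Gen: 0                         
█···█·█████··█·····██·         
·····█·███····█·····██         
····█·█·██··██··█··█··         
····███···█··████·█···         
·██····█·█·····██·····         
··█···········█·█·█·██         
·····█·█···█···████·█·         
·█····█··········██·█·         
·██·········█·██·████·         
·█··█···█······████·█·         
·█··█····█··█·███··█··         
··█·█······██··███··█·         
                               
                               
                               
                               
                               


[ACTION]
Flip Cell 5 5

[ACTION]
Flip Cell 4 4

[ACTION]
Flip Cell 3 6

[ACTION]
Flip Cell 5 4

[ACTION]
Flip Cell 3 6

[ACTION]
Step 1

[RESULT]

Gen: 1                         
·····██···█········███         
····█·······█·█······█         
····█·····█·█···██·██·         
····█·█···█·██········         
·██··········█·····█··         
·██·██··█·····█···█·██         
····██·········█····█·         
·██···█·······█·····██         
███···········██····██         
██·█················█·         
·██·██·····████····██·         
···█·······████··█····         
                               
                               
                               
                               
                               


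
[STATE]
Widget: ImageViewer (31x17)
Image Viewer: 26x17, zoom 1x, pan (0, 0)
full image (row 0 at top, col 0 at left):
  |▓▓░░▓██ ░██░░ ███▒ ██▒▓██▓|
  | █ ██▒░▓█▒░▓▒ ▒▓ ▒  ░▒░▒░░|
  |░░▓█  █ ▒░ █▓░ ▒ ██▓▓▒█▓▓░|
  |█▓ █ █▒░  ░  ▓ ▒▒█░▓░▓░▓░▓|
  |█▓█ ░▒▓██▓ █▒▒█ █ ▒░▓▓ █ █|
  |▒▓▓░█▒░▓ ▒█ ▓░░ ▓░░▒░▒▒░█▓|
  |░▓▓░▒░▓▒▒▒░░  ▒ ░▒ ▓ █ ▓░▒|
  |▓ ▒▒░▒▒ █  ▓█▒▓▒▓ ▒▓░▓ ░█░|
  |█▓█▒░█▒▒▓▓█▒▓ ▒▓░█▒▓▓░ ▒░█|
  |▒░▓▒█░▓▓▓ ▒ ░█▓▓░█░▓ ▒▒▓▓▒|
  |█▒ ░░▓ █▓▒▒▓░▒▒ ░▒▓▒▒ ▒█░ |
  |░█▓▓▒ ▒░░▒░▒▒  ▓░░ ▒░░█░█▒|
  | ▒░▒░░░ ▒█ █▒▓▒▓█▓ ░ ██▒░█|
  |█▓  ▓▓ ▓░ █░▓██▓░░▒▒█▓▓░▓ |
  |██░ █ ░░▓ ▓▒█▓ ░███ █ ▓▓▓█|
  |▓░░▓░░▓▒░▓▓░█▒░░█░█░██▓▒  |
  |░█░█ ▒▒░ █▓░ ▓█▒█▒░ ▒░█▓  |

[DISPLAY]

▓▓░░▓██ ░██░░ ███▒ ██▒▓██▓     
 █ ██▒░▓█▒░▓▒ ▒▓ ▒  ░▒░▒░░     
░░▓█  █ ▒░ █▓░ ▒ ██▓▓▒█▓▓░     
█▓ █ █▒░  ░  ▓ ▒▒█░▓░▓░▓░▓     
█▓█ ░▒▓██▓ █▒▒█ █ ▒░▓▓ █ █     
▒▓▓░█▒░▓ ▒█ ▓░░ ▓░░▒░▒▒░█▓     
░▓▓░▒░▓▒▒▒░░  ▒ ░▒ ▓ █ ▓░▒     
▓ ▒▒░▒▒ █  ▓█▒▓▒▓ ▒▓░▓ ░█░     
█▓█▒░█▒▒▓▓█▒▓ ▒▓░█▒▓▓░ ▒░█     
▒░▓▒█░▓▓▓ ▒ ░█▓▓░█░▓ ▒▒▓▓▒     
█▒ ░░▓ █▓▒▒▓░▒▒ ░▒▓▒▒ ▒█░      
░█▓▓▒ ▒░░▒░▒▒  ▓░░ ▒░░█░█▒     
 ▒░▒░░░ ▒█ █▒▓▒▓█▓ ░ ██▒░█     
█▓  ▓▓ ▓░ █░▓██▓░░▒▒█▓▓░▓      
██░ █ ░░▓ ▓▒█▓ ░███ █ ▓▓▓█     
▓░░▓░░▓▒░▓▓░█▒░░█░█░██▓▒       
░█░█ ▒▒░ █▓░ ▓█▒█▒░ ▒░█▓       


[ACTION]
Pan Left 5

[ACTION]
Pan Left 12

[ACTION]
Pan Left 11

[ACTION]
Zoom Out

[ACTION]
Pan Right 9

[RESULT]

██░░ ███▒ ██▒▓██▓              
▒░▓▒ ▒▓ ▒  ░▒░▒░░              
░ █▓░ ▒ ██▓▓▒█▓▓░              
 ░  ▓ ▒▒█░▓░▓░▓░▓              
▓ █▒▒█ █ ▒░▓▓ █ █              
▒█ ▓░░ ▓░░▒░▒▒░█▓              
▒░░  ▒ ░▒ ▓ █ ▓░▒              
  ▓█▒▓▒▓ ▒▓░▓ ░█░              
▓█▒▓ ▒▓░█▒▓▓░ ▒░█              
 ▒ ░█▓▓░█░▓ ▒▒▓▓▒              
▒▒▓░▒▒ ░▒▓▒▒ ▒█░               
▒░▒▒  ▓░░ ▒░░█░█▒              
█ █▒▓▒▓█▓ ░ ██▒░█              
 █░▓██▓░░▒▒█▓▓░▓               
 ▓▒█▓ ░███ █ ▓▓▓█              
▓▓░█▒░░█░█░██▓▒                
█▓░ ▓█▒█▒░ ▒░█▓                


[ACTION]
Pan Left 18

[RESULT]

▓▓░░▓██ ░██░░ ███▒ ██▒▓██▓     
 █ ██▒░▓█▒░▓▒ ▒▓ ▒  ░▒░▒░░     
░░▓█  █ ▒░ █▓░ ▒ ██▓▓▒█▓▓░     
█▓ █ █▒░  ░  ▓ ▒▒█░▓░▓░▓░▓     
█▓█ ░▒▓██▓ █▒▒█ █ ▒░▓▓ █ █     
▒▓▓░█▒░▓ ▒█ ▓░░ ▓░░▒░▒▒░█▓     
░▓▓░▒░▓▒▒▒░░  ▒ ░▒ ▓ █ ▓░▒     
▓ ▒▒░▒▒ █  ▓█▒▓▒▓ ▒▓░▓ ░█░     
█▓█▒░█▒▒▓▓█▒▓ ▒▓░█▒▓▓░ ▒░█     
▒░▓▒█░▓▓▓ ▒ ░█▓▓░█░▓ ▒▒▓▓▒     
█▒ ░░▓ █▓▒▒▓░▒▒ ░▒▓▒▒ ▒█░      
░█▓▓▒ ▒░░▒░▒▒  ▓░░ ▒░░█░█▒     
 ▒░▒░░░ ▒█ █▒▓▒▓█▓ ░ ██▒░█     
█▓  ▓▓ ▓░ █░▓██▓░░▒▒█▓▓░▓      
██░ █ ░░▓ ▓▒█▓ ░███ █ ▓▓▓█     
▓░░▓░░▓▒░▓▓░█▒░░█░█░██▓▒       
░█░█ ▒▒░ █▓░ ▓█▒█▒░ ▒░█▓       


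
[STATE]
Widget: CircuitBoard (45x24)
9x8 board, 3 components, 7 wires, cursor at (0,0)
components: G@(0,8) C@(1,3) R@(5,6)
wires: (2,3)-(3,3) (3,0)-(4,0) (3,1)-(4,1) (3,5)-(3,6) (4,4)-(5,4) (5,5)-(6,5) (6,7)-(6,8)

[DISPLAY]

   0 1 2 3 4 5 6 7 8                         
0  [.]                              G        
                                             
1               C                            
                                             
2               ·                            
                │                            
3   ·   ·       ·       · ─ ·                
    │   │                                    
4   ·   ·           ·                        
                    │                        
5                   ·   ·   R                
                        │                    
6                       ·       · ─ ·        
                                             
7                                            
Cursor: (0,0)                                
                                             
                                             
                                             
                                             
                                             
                                             
                                             


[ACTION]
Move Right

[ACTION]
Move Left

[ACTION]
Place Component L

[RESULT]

   0 1 2 3 4 5 6 7 8                         
0  [L]                              G        
                                             
1               C                            
                                             
2               ·                            
                │                            
3   ·   ·       ·       · ─ ·                
    │   │                                    
4   ·   ·           ·                        
                    │                        
5                   ·   ·   R                
                        │                    
6                       ·       · ─ ·        
                                             
7                                            
Cursor: (0,0)                                
                                             
                                             
                                             
                                             
                                             
                                             
                                             


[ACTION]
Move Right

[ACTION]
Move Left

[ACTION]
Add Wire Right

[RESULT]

   0 1 2 3 4 5 6 7 8                         
0  [L]─ ·                           G        
                                             
1               C                            
                                             
2               ·                            
                │                            
3   ·   ·       ·       · ─ ·                
    │   │                                    
4   ·   ·           ·                        
                    │                        
5                   ·   ·   R                
                        │                    
6                       ·       · ─ ·        
                                             
7                                            
Cursor: (0,0)                                
                                             
                                             
                                             
                                             
                                             
                                             
                                             


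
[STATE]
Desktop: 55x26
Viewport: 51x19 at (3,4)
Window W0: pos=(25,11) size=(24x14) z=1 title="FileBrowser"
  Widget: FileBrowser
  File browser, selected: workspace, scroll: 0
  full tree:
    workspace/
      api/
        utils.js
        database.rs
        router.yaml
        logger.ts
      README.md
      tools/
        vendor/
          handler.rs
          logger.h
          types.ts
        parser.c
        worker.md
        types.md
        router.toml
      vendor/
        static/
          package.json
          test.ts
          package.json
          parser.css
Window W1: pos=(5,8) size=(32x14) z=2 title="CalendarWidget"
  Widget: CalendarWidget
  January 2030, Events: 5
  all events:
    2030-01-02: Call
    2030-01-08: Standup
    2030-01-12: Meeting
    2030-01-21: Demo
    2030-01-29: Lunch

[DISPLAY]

                                                   
                                                   
                                                   
                                                   
  ┏━━━━━━━━━━━━━━━━━━━━━━━━━━━━━━┓                 
  ┃ CalendarWidget               ┃                 
  ┠──────────────────────────────┨                 
  ┃         January 2030         ┃━━━━━━━━━━━┓     
  ┃Mo Tu We Th Fr Sa Su          ┃r          ┃     
  ┃    1  2*  3  4  5  6         ┃───────────┨     
  ┃ 7  8*  9 10 11 12* 13        ┃pace/      ┃     
  ┃14 15 16 17 18 19 20          ┃/          ┃     
  ┃21* 22 23 24 25 26 27         ┃md         ┃     
  ┃28 29* 30 31                  ┃ls/        ┃     
  ┃                              ┃dor/       ┃     
  ┃                              ┃           ┃     
  ┃                              ┃           ┃     
  ┗━━━━━━━━━━━━━━━━━━━━━━━━━━━━━━┛           ┃     
                      ┃                      ┃     


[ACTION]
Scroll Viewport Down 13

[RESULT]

                                                   
  ┏━━━━━━━━━━━━━━━━━━━━━━━━━━━━━━┓                 
  ┃ CalendarWidget               ┃                 
  ┠──────────────────────────────┨                 
  ┃         January 2030         ┃━━━━━━━━━━━┓     
  ┃Mo Tu We Th Fr Sa Su          ┃r          ┃     
  ┃    1  2*  3  4  5  6         ┃───────────┨     
  ┃ 7  8*  9 10 11 12* 13        ┃pace/      ┃     
  ┃14 15 16 17 18 19 20          ┃/          ┃     
  ┃21* 22 23 24 25 26 27         ┃md         ┃     
  ┃28 29* 30 31                  ┃ls/        ┃     
  ┃                              ┃dor/       ┃     
  ┃                              ┃           ┃     
  ┃                              ┃           ┃     
  ┗━━━━━━━━━━━━━━━━━━━━━━━━━━━━━━┛           ┃     
                      ┃                      ┃     
                      ┃                      ┃     
                      ┗━━━━━━━━━━━━━━━━━━━━━━┛     
                                                   


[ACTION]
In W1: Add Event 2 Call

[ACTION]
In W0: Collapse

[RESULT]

                                                   
  ┏━━━━━━━━━━━━━━━━━━━━━━━━━━━━━━┓                 
  ┃ CalendarWidget               ┃                 
  ┠──────────────────────────────┨                 
  ┃         January 2030         ┃━━━━━━━━━━━┓     
  ┃Mo Tu We Th Fr Sa Su          ┃r          ┃     
  ┃    1  2*  3  4  5  6         ┃───────────┨     
  ┃ 7  8*  9 10 11 12* 13        ┃pace/      ┃     
  ┃14 15 16 17 18 19 20          ┃           ┃     
  ┃21* 22 23 24 25 26 27         ┃           ┃     
  ┃28 29* 30 31                  ┃           ┃     
  ┃                              ┃           ┃     
  ┃                              ┃           ┃     
  ┃                              ┃           ┃     
  ┗━━━━━━━━━━━━━━━━━━━━━━━━━━━━━━┛           ┃     
                      ┃                      ┃     
                      ┃                      ┃     
                      ┗━━━━━━━━━━━━━━━━━━━━━━┛     
                                                   


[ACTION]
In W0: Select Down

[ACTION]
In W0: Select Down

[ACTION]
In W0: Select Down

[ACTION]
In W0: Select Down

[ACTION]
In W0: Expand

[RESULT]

                                                   
  ┏━━━━━━━━━━━━━━━━━━━━━━━━━━━━━━┓                 
  ┃ CalendarWidget               ┃                 
  ┠──────────────────────────────┨                 
  ┃         January 2030         ┃━━━━━━━━━━━┓     
  ┃Mo Tu We Th Fr Sa Su          ┃r          ┃     
  ┃    1  2*  3  4  5  6         ┃───────────┨     
  ┃ 7  8*  9 10 11 12* 13        ┃pace/      ┃     
  ┃14 15 16 17 18 19 20          ┃/          ┃     
  ┃21* 22 23 24 25 26 27         ┃md         ┃     
  ┃28 29* 30 31                  ┃ls/        ┃     
  ┃                              ┃dor/       ┃     
  ┃                              ┃           ┃     
  ┃                              ┃           ┃     
  ┗━━━━━━━━━━━━━━━━━━━━━━━━━━━━━━┛           ┃     
                      ┃                      ┃     
                      ┃                      ┃     
                      ┗━━━━━━━━━━━━━━━━━━━━━━┛     
                                                   


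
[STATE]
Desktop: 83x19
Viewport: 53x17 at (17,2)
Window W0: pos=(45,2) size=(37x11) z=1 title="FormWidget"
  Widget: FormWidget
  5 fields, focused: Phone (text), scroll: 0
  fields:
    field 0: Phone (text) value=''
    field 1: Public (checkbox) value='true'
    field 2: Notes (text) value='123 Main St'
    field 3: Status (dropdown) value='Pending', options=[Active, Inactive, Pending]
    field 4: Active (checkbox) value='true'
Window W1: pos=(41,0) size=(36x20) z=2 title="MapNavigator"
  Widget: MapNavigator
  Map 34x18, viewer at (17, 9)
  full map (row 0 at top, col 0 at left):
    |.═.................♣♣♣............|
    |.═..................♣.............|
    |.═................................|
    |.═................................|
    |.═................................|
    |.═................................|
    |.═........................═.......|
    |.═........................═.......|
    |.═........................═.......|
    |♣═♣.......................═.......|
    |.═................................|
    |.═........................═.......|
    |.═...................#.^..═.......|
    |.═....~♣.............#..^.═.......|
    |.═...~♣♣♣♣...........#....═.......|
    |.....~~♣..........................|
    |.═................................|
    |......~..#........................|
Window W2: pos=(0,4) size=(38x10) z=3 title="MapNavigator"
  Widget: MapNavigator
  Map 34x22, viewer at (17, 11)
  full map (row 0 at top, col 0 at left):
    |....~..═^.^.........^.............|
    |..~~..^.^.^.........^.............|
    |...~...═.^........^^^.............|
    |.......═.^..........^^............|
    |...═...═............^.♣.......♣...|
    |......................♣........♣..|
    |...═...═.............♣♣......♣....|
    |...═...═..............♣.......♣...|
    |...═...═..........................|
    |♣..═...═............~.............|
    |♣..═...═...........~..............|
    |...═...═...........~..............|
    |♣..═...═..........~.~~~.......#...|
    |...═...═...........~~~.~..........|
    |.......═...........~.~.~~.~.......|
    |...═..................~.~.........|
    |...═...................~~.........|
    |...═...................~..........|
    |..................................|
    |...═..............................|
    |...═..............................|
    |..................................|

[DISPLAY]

                        ┠────────────────────────────
                        ┃.═..................♣.......
━━━━━━━━━━━━━━━━━━━━┓   ┃.═..........................
                    ┃   ┃.═..........................
────────────────────┨   ┃.═..........................
................... ┃   ┃.═..........................
.....~............. ┃   ┃.═........................═.
....~.............. ┃   ┃.═........................═.
..@.~.............. ┃   ┃.═........................═.
...~.~~~.......#... ┃   ┃♣═♣..............@........═.
....~~~.~.......... ┃   ┃.═..........................
━━━━━━━━━━━━━━━━━━━━┛   ┃.═........................═.
                        ┃.═...................#.^..═.
                        ┃.═....~♣.............#..^.═.
                        ┃.═...~♣♣♣♣...........#....═.
                        ┃.....~~♣....................
                        ┃.═..........................


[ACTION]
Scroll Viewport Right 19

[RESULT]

           ┠──────────────────────────────────┨━━━━┓ 
           ┃.═..................♣.............┃    ┃ 
━━━━━━━┓   ┃.═................................┃────┨ 
       ┃   ┃.═................................┃   ]┃ 
───────┨   ┃.═................................┃    ┃ 
...... ┃   ┃.═................................┃   ]┃ 
...... ┃   ┃.═........................═.......┃  ▼]┃ 
...... ┃   ┃.═........................═.......┃    ┃ 
...... ┃   ┃.═........................═.......┃    ┃ 
..#... ┃   ┃♣═♣..............@........═.......┃    ┃ 
...... ┃   ┃.═................................┃━━━━┛ 
━━━━━━━┛   ┃.═........................═.......┃      
           ┃.═...................#.^..═.......┃      
           ┃.═....~♣.............#..^.═.......┃      
           ┃.═...~♣♣♣♣...........#....═.......┃      
           ┃.....~~♣..........................┃      
           ┃.═................................┃      


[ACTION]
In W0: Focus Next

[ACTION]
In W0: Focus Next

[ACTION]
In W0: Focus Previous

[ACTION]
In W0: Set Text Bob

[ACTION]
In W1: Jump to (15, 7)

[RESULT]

           ┠──────────────────────────────────┨━━━━┓ 
           ┃                                  ┃    ┃ 
━━━━━━━┓   ┃  .═.................♣♣♣..........┃────┨ 
       ┃   ┃  .═..................♣...........┃   ]┃ 
───────┨   ┃  .═..............................┃    ┃ 
...... ┃   ┃  .═..............................┃   ]┃ 
...... ┃   ┃  .═..............................┃  ▼]┃ 
...... ┃   ┃  .═..............................┃    ┃ 
...... ┃   ┃  .═........................═.....┃    ┃ 
..#... ┃   ┃  .═.............@..........═.....┃    ┃ 
...... ┃   ┃  .═........................═.....┃━━━━┛ 
━━━━━━━┛   ┃  ♣═♣.......................═.....┃      
           ┃  .═..............................┃      
           ┃  .═........................═.....┃      
           ┃  .═...................#.^..═.....┃      
           ┃  .═....~♣.............#..^.═.....┃      
           ┃  .═...~♣♣♣♣...........#....═.....┃      
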